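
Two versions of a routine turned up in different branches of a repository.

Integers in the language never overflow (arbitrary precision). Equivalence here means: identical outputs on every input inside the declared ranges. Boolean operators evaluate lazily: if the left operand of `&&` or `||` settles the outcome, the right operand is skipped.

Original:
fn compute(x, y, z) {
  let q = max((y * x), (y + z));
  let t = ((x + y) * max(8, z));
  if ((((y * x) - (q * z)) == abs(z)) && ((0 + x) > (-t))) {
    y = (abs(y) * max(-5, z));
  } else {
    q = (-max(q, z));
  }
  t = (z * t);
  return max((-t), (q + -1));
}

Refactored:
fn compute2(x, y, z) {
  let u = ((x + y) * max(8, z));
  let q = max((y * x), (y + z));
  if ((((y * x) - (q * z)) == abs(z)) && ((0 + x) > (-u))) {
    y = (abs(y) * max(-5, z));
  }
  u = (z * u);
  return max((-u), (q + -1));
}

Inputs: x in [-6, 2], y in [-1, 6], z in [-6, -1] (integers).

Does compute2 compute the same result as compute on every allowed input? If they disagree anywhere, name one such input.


Try x=-6, y=-1, z=-6.
compute: q becomes 6; next t becomes -56; next ((((y * x) - (q * z)) == abs(z)) && ((0 + x) > (-t))) evaluates to false; next q becomes -6; next t becomes 336; next final value -7
compute2: u becomes -56; next q becomes 6; next ((((y * x) - (q * z)) == abs(z)) && ((0 + x) > (-u))) evaluates to false; next u becomes 336; next final value 5
-7 and 5 differ, so these are not the same function on this domain.
verdict: not equivalent; witness: x=-6, y=-1, z=-6


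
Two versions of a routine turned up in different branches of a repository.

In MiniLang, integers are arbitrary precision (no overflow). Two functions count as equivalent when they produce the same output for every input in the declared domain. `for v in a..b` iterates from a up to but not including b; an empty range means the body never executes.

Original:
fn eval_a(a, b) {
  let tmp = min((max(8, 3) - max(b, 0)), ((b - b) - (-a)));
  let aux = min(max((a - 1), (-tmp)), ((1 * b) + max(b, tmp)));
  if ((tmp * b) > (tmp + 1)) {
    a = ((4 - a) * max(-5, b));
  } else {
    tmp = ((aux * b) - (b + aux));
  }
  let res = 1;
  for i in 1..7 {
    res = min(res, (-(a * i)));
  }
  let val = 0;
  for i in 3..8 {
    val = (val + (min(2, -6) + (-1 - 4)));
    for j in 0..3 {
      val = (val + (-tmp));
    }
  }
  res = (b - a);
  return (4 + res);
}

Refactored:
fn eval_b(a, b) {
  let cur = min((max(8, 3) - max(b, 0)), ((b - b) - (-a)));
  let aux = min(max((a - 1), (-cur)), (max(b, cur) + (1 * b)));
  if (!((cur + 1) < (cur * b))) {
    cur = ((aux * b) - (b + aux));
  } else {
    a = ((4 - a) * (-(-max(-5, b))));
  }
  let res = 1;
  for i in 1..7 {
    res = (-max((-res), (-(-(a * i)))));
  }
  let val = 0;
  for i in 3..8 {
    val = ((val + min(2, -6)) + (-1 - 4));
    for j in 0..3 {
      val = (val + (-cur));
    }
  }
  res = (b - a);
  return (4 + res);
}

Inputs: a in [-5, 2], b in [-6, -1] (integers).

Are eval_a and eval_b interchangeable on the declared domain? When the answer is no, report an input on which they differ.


The two versions differ — the changes include boolean connective usage differs; and comparison usage differs; and local variable names differ; and min/max/abs usage differs.
Tracing a=2, b=-1: eval_a: tmp becomes 2; next aux becomes 1; next ((tmp * b) > (tmp + 1)) evaluates to false; next tmp becomes -1; next res becomes 1; next at i=1:; next res becomes -2; next at i=2:; next res becomes -4; next at i=3:; next res becomes -6; next at i=4:; next res becomes -8; next at i=5:; next res becomes -10; next at i=6:; next res becomes -12; next val becomes 0; next at i=3:; next val becomes -11; next at j=0:; next val becomes -10; next at j=1:; next val becomes -9; next at j=2:; next val becomes -8; next at i=4:; next val becomes -19; next at j=0:; next val becomes -18; next at j=1:; next val becomes -17; next at j=2:; next val becomes -16; next at i=5:; next val becomes -27; next at j=0:; next val becomes -26; next at j=1:; next val becomes -25; next at j=2:; next val becomes -24; next at i=6:; next val becomes -35; next at j=0:; next val becomes -34; next at j=1:; next val becomes -33; next at j=2:; next val becomes -32; next at i=7:; next val becomes -43; next at j=0:; next val becomes -42; next at j=1:; next val becomes -41; next at j=2:; next val becomes -40; next res becomes -3; next final value 1 | eval_b: cur becomes 2; next aux becomes 1; next (!((cur + 1) < (cur * b))) evaluates to true; next cur becomes -1; next res becomes 1; next at i=1:; next res becomes -2; next at i=2:; next res becomes -4; next at i=3:; next res becomes -6; next at i=4:; next res becomes -8; next at i=5:; next res becomes -10; next at i=6:; next res becomes -12; next val becomes 0; next at i=3:; next val becomes -11; next at j=0:; next val becomes -10; next at j=1:; next val becomes -9; next at j=2:; next val becomes -8; next at i=4:; next val becomes -19; next at j=0:; next val becomes -18; next at j=1:; next val becomes -17; next at j=2:; next val becomes -16; next at i=5:; next val becomes -27; next at j=0:; next val becomes -26; next at j=1:; next val becomes -25; next at j=2:; next val becomes -24; next at i=6:; next val becomes -35; next at j=0:; next val becomes -34; next at j=1:; next val becomes -33; next at j=2:; next val becomes -32; next at i=7:; next val becomes -43; next at j=0:; next val becomes -42; next at j=1:; next val becomes -41; next at j=2:; next val becomes -40; next res becomes -3; next final value 1 — matching result 1.
An exhaustive pass over the 48 declared inputs shows identical outputs.
verdict: equivalent


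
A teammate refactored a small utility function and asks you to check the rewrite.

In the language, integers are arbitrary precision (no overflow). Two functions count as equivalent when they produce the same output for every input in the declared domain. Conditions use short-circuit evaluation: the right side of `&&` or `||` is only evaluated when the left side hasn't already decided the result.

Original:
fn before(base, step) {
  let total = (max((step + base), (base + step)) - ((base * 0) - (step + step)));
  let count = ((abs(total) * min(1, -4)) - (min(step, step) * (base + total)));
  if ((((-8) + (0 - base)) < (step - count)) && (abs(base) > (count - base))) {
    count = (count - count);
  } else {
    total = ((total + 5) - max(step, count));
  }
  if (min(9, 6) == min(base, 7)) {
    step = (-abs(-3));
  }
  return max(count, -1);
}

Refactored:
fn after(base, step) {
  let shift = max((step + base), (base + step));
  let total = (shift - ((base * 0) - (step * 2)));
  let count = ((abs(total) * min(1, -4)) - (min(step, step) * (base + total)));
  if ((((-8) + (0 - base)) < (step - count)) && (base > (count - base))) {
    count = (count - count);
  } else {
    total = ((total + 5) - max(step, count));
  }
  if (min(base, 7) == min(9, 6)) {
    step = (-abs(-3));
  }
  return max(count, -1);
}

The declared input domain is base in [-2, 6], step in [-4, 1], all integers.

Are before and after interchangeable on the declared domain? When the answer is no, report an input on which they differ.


These are not equivalent — on base=-2, step=1 the outputs split (0 vs -1).
before: total := 1 | count := -3 | ((((-8) + (0 - base)) < (step - count)) && (abs(base) > (count - base))): true | count := 0 | (min(9, 6) == min(base, 7)): false | result 0
after: shift := -1 | total := 1 | count := -3 | ((((-8) + (0 - base)) < (step - count)) && (base > (count - base))): false | total := 5 | (min(base, 7) == min(9, 6)): false | result -1
verdict: not equivalent; witness: base=-2, step=1


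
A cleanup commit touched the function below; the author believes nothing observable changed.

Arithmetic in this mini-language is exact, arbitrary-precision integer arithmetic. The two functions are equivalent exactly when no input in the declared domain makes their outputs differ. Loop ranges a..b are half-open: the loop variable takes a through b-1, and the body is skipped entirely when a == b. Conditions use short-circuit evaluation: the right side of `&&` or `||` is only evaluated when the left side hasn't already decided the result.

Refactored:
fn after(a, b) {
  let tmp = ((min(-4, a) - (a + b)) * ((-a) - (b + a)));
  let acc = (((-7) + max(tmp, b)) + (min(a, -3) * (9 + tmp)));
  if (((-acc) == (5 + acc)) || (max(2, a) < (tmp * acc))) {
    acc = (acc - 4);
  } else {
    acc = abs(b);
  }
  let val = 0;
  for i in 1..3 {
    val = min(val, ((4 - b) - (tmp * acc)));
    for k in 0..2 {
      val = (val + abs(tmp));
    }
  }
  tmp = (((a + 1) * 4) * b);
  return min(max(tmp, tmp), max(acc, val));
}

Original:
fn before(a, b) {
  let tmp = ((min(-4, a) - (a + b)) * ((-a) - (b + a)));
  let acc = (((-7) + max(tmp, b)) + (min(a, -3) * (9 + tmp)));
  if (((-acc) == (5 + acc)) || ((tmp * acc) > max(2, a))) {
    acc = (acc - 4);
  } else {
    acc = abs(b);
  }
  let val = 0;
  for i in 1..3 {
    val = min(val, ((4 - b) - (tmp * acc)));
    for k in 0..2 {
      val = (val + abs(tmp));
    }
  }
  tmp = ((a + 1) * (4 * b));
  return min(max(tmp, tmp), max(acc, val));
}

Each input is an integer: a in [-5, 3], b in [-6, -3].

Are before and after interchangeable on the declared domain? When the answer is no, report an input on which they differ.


Side by side, the visible changes include: comparison usage differs.
As a probe, take a=-3, b=-3: before runs tmp=18, then acc=-70, then (((-acc) == (5 + acc)) || ((tmp * acc) > max(2, a))) is false, then acc=3, then val=0, then (i=1), then val=-47, then (k=0), then val=-29, then (k=1), then val=-11, then (i=2), then val=-47, then (k=0), then val=-29, then (k=1), then val=-11, then tmp=24, then returns 3; after runs tmp=18, then acc=-70, then (((-acc) == (5 + acc)) || (max(2, a) < (tmp * acc))) is false, then acc=3, then val=0, then (i=1), then val=-47, then (k=0), then val=-29, then (k=1), then val=-11, then (i=2), then val=-47, then (k=0), then val=-29, then (k=1), then val=-11, then tmp=24, then returns 3; both end at 3.
An exhaustive pass over the 36 declared inputs shows identical outputs.
verdict: equivalent


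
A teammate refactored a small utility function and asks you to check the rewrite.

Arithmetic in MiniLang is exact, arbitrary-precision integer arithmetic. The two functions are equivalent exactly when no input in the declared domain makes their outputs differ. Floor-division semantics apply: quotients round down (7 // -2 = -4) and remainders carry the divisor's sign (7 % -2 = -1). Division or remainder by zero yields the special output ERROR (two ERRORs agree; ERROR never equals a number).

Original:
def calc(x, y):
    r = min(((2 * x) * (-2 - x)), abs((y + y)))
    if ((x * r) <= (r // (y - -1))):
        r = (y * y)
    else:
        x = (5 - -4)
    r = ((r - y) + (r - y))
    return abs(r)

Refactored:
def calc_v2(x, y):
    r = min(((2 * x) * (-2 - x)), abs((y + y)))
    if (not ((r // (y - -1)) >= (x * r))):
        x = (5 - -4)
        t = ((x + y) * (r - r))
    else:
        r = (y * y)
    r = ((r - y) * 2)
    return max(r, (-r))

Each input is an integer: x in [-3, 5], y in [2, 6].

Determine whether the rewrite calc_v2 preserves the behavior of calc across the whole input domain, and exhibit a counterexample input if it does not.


This is a faithful refactor — comparison usage differs; also arithmetic usage differs; also local variable names differ; also constant usage differs; also min/max/abs usage differs; also statement counts differ; also boolean connective usage differs, but the computed results match everywhere.
Spot check at x=1, y=3 — calc: r := -6 | ((x * r) <= (r // (y - -1))): true | r := 9 | r := 12 | result 12. calc_v2: r := -6 | (not ((r // (y - -1)) >= (x * r))): false | r := 9 | r := 12 | result 12. Both give 12.
Checked all 45 inputs in the declared domain: the outputs agree on every one.
verdict: equivalent


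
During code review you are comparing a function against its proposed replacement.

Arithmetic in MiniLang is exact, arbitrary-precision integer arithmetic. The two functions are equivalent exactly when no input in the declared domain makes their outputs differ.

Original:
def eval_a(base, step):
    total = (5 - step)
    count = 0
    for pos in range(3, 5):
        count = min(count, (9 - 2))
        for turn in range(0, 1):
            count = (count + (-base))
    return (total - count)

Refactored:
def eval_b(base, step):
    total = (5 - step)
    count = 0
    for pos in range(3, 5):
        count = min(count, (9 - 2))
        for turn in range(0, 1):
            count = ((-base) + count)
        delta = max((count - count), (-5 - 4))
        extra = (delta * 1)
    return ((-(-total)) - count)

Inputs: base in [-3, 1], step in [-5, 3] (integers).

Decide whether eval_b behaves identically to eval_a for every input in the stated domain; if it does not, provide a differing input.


This is a faithful refactor — statement counts differ; and constant usage differs; and arithmetic usage differs; and local variable names differ; and min/max/abs usage differs, but the computed results match everywhere.
As a probe, take base=-1, step=3: eval_a runs total=2, then count=0, then (pos=3), then count=0, then (turn=0), then count=1, then (pos=4), then count=1, then (turn=0), then count=2, then returns 0; eval_b runs total=2, then count=0, then (pos=3), then count=0, then (turn=0), then count=1, then delta=0, then extra=0, then (pos=4), then count=1, then (turn=0), then count=2, then delta=0, then extra=0, then returns 0; both end at 0.
An exhaustive pass over the 45 declared inputs shows identical outputs.
verdict: equivalent


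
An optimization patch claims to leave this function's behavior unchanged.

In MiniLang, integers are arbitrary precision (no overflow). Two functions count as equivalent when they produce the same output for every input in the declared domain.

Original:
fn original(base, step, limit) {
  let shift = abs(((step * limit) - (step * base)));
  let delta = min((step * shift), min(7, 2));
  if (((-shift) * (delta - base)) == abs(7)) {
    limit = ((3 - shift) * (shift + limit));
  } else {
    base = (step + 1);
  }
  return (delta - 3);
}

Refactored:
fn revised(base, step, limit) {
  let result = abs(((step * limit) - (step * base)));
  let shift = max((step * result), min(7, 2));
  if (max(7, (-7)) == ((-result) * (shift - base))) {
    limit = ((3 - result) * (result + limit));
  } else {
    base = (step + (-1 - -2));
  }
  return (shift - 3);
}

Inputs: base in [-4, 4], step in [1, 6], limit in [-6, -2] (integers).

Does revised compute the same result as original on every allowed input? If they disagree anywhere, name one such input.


Not equivalent: base=-4, step=1, limit=-5 separates them (-2 vs -1).
original: shift := 1 | delta := 1 | (((-shift) * (delta - base)) == abs(7)): false | base := 2 | result -2
revised: result := 1 | shift := 2 | (max(7, (-7)) == ((-result) * (shift - base))): false | base := 2 | result -1
verdict: not equivalent; witness: base=-4, step=1, limit=-5


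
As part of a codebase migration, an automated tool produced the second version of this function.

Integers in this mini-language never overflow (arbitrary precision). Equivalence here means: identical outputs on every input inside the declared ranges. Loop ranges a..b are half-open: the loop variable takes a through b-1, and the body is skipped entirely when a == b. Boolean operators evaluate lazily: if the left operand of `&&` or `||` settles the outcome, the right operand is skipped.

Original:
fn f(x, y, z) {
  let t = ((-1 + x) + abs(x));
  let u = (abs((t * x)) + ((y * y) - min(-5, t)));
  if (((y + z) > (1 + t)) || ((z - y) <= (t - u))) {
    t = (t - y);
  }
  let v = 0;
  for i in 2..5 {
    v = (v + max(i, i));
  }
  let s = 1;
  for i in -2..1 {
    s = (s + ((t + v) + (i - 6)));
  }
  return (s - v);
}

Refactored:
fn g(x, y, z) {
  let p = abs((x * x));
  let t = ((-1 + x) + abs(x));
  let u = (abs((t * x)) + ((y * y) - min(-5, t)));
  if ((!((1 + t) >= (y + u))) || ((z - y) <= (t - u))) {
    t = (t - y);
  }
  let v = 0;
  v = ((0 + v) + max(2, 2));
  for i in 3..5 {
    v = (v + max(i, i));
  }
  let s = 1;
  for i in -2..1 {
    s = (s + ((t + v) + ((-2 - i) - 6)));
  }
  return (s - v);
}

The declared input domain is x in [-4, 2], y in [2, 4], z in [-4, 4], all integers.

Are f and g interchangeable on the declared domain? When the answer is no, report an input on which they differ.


The rewrite breaks on x=-4, y=2, z=-4, where the results are -5 and -11.
f: t=-1, then u=13, then (((y + z) > (1 + t)) || ((z - y) <= (t - u))) is false, then v=0, then (i=2), then v=2, then (i=3), then v=5, then (i=4), then v=9, then s=1, then (i=-2), then s=1, then (i=-1), then s=2, then (i=0), then s=4, then returns -5
g: p=16, then t=-1, then u=13, then ((!((1 + t) >= (y + u))) || ((z - y) <= (t - u))) is true, then t=-3, then v=0, then v=2, then (i=3), then v=5, then (i=4), then v=9, then s=1, then (i=-2), then s=1, then (i=-1), then s=0, then (i=0), then s=-2, then returns -11
verdict: not equivalent; witness: x=-4, y=2, z=-4


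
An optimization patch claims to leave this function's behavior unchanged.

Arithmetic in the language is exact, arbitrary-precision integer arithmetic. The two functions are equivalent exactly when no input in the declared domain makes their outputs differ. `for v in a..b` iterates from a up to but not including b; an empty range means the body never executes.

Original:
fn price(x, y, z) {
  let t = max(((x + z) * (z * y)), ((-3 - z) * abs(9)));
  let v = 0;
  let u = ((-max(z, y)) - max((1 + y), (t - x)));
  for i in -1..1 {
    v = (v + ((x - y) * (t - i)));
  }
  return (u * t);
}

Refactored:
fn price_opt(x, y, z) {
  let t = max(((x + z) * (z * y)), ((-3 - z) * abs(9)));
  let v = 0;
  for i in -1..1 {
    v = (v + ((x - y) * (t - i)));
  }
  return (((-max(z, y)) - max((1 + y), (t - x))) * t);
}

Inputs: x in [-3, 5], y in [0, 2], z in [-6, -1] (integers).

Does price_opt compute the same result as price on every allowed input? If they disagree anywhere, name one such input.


This is a faithful refactor — local variable names differ; and statement counts differ, but the computed results match everywhere.
As a probe, take x=2, y=2, z=-6: price runs t = 48; v = 0; u = -48; [i=-1]; v = 0; [i=0]; v = 0; return -2304; price_opt runs t = 48; v = 0; [i=-1]; v = 0; [i=0]; v = 0; return -2304; both end at -2304.
Sweeping the whole domain (162 inputs) finds no disagreement.
verdict: equivalent


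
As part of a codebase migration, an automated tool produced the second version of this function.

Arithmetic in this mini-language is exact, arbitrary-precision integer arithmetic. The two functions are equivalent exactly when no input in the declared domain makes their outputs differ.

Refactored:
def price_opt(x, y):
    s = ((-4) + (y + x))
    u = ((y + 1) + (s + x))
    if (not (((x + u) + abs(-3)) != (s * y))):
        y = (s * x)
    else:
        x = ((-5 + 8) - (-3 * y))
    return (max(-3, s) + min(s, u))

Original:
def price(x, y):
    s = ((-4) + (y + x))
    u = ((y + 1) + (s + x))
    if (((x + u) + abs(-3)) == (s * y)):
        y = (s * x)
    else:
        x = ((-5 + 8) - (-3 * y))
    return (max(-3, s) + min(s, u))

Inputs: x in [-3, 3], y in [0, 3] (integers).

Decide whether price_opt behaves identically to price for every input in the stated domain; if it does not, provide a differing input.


Although comparison usage differs; boolean connective usage differs, 28/28 inputs agree.
verdict: equivalent


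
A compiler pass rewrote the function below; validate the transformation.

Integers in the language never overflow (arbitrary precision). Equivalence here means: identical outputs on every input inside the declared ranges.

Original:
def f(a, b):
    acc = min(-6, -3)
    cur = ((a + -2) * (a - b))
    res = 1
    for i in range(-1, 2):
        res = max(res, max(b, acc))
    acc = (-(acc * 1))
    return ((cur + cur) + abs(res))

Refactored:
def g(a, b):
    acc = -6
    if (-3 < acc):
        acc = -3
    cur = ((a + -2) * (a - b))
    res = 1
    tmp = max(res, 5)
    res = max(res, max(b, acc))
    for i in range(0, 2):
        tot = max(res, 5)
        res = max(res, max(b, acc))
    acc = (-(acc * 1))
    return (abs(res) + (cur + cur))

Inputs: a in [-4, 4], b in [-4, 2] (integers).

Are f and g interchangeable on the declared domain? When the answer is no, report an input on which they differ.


Reading the diff, among the changes: local variable names differ, plus statement counts differ, plus comparison usage differs, plus constant usage differs, plus loop structure differs, plus min/max/abs usage differs, plus branching structure differs.
One worked example (a=-4, b=1) — f: acc=-6, then cur=30, then res=1, then (i=-1), then res=1, then (i=0), then res=1, then (i=1), then res=1, then acc=6, then returns 61; g: acc=-6, then (-3 < acc) is false, then cur=30, then res=1, then tmp=5, then res=1, then (i=0), then tot=5, then res=1, then (i=1), then tot=5, then res=1, then acc=6, then returns 61; agreement on 61.
Every one of the 63 inputs gives matching results.
verdict: equivalent


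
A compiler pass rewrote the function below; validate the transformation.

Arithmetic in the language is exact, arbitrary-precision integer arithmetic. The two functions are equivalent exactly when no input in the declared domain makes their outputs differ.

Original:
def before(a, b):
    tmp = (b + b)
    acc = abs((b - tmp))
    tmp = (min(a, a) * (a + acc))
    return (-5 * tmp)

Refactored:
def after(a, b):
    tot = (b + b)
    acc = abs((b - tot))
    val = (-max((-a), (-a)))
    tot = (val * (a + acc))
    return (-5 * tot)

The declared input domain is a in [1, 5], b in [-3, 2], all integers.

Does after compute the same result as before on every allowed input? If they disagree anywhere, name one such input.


This is a faithful refactor — min/max/abs usage differs; also statement counts differ; also local variable names differ, but the computed results match everywhere.
Tracing a=5, b=1: before: tmp becomes 2; next acc becomes 1; next tmp becomes 30; next final value -150 | after: tot becomes 2; next acc becomes 1; next val becomes 5; next tot becomes 30; next final value -150 — matching result -150.
Across all 30 domain points the two functions coincide.
verdict: equivalent


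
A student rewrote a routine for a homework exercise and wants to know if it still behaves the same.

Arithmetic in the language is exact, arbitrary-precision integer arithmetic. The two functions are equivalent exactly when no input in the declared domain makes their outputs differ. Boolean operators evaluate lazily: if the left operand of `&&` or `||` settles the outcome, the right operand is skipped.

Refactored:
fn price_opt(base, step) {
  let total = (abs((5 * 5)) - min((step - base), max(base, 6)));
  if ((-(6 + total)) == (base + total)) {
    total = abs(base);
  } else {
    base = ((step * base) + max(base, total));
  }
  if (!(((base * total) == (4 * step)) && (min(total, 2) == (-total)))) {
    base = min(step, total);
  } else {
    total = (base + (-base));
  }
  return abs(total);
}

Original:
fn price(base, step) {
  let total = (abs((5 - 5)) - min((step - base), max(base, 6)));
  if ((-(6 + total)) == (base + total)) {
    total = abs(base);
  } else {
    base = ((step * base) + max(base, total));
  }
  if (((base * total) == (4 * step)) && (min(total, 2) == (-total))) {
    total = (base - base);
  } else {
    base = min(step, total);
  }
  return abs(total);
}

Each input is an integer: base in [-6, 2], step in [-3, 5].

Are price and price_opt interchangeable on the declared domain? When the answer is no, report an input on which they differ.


Evaluate both at base=-6, step=-3.
price: total = -3; ((-(6 + total)) == (base + total)) -> false; base = 15; (((base * total) == (4 * step)) && (min(total, 2) == (-total))) -> false; base = -3; return 3
price_opt: total = 22; ((-(6 + total)) == (base + total)) -> false; base = 40; (!(((base * total) == (4 * step)) && (min(total, 2) == (-total)))) -> true; base = -3; return 22
3 against 22: the behavior changed.
verdict: not equivalent; witness: base=-6, step=-3


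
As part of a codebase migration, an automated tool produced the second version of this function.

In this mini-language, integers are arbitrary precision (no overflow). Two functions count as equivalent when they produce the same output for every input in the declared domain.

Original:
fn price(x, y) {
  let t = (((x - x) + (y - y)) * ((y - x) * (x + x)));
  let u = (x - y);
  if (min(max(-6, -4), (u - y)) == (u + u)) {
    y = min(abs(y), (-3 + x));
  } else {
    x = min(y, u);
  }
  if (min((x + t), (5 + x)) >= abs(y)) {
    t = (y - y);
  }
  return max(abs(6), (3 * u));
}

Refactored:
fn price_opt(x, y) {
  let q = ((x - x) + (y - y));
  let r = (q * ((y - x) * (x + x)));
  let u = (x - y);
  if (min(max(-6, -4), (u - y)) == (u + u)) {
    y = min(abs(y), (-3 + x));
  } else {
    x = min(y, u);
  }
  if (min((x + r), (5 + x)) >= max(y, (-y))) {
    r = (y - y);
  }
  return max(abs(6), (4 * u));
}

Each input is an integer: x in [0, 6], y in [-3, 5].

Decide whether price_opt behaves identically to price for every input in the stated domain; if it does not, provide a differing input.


These are not equivalent — on x=0, y=-3 the outputs split (9 vs 12).
price: t becomes 0; next u becomes 3; next (min(max(-6, -4), (u - y)) == (u + u)) evaluates to false; next x becomes -3; next (min((x + t), (5 + x)) >= abs(y)) evaluates to false; next final value 9
price_opt: q becomes 0; next r becomes 0; next u becomes 3; next (min(max(-6, -4), (u - y)) == (u + u)) evaluates to false; next x becomes -3; next (min((x + r), (5 + x)) >= max(y, (-y))) evaluates to false; next final value 12
verdict: not equivalent; witness: x=0, y=-3


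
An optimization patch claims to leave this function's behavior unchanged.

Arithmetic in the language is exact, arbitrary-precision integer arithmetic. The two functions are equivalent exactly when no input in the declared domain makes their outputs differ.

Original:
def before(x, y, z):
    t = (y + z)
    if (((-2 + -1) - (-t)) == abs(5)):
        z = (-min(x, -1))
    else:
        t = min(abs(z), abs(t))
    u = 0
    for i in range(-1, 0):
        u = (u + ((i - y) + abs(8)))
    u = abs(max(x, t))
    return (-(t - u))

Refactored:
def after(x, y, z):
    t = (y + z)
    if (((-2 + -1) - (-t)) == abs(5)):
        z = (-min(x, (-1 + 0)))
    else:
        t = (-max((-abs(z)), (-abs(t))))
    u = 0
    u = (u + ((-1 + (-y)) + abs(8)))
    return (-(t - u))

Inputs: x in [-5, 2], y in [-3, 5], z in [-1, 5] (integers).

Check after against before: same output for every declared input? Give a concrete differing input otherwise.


x=-5, y=-3, z=-1 yields 0 from before but 9 from after.
verdict: not equivalent; witness: x=-5, y=-3, z=-1


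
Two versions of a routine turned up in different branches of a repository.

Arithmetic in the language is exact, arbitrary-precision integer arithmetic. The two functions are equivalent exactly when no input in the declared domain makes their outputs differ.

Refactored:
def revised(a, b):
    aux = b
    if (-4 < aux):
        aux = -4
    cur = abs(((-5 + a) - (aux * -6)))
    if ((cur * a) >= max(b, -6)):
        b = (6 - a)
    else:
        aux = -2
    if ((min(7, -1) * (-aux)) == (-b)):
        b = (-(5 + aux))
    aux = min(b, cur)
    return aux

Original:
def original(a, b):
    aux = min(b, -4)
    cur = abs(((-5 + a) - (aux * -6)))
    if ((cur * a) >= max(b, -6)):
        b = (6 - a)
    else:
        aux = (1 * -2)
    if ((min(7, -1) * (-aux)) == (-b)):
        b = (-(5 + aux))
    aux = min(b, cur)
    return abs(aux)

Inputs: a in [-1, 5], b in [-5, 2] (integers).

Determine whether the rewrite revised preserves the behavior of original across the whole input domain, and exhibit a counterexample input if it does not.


Consider the input a=-1, b=-5.
original: aux=-5, then cur=36, then ((cur * a) >= max(b, -6)) is false, then aux=-2, then ((min(7, -1) * (-aux)) == (-b)) is false, then aux=-5, then returns 5
revised: aux=-5, then (-4 < aux) is false, then cur=36, then ((cur * a) >= max(b, -6)) is false, then aux=-2, then ((min(7, -1) * (-aux)) == (-b)) is false, then aux=-5, then returns -5
5 against -5: the behavior changed.
verdict: not equivalent; witness: a=-1, b=-5


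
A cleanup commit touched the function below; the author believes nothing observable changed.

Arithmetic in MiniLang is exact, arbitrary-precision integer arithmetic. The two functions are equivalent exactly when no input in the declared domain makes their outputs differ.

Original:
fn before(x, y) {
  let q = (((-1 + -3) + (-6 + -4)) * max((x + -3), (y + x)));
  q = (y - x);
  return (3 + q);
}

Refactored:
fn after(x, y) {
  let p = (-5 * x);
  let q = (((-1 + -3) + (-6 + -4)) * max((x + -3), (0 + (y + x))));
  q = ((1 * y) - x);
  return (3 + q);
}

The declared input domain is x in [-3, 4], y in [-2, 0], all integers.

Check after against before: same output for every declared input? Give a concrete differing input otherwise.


Side by side, the visible changes include: statement counts differ, plus constant usage differs, plus arithmetic usage differs, plus local variable names differ.
As a probe, take x=4, y=-1: before runs q = -42; q = -5; return -2; after runs p = -20; q = -42; q = -5; return -2; both end at -2.
Every one of the 24 inputs gives matching results.
verdict: equivalent


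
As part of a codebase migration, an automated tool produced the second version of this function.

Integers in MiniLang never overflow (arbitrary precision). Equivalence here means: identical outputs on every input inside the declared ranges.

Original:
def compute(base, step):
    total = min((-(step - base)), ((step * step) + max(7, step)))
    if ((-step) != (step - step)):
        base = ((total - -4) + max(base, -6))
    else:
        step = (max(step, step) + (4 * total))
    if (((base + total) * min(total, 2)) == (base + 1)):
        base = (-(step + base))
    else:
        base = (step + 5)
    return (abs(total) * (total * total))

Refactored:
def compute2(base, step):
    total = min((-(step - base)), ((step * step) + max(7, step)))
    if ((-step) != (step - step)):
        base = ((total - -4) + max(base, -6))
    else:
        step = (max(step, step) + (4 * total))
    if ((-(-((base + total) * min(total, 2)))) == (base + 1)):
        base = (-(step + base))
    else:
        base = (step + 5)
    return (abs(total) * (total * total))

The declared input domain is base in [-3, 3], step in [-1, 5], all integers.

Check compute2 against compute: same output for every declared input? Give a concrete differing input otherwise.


Side by side, the visible changes include: same computation, different form.
One worked example (base=0, step=4) — compute: total = -4; ((-step) != (step - step)) -> true; base = 0; (((base + total) * min(total, 2)) == (base + 1)) -> false; base = 9; return 64; compute2: total = -4; ((-step) != (step - step)) -> true; base = 0; ((-(-((base + total) * min(total, 2)))) == (base + 1)) -> false; base = 9; return 64; agreement on 64.
Checked all 49 inputs in the declared domain: the outputs agree on every one.
verdict: equivalent


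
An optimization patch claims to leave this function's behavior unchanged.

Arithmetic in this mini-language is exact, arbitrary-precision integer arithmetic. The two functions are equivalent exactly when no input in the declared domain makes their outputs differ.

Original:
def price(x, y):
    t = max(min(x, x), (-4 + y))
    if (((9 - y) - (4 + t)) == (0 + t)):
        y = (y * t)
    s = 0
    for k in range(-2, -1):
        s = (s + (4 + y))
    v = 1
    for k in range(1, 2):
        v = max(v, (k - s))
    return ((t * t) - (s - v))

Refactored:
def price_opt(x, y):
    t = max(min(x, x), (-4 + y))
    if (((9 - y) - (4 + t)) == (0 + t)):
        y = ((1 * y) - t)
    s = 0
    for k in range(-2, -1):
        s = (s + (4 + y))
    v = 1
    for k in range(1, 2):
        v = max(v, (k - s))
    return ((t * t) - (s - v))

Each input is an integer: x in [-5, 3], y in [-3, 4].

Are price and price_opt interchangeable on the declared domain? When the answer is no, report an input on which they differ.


Consider the input x=1, y=3.
price: t=1, then (((9 - y) - (4 + t)) == (0 + t)) is true, then y=3, then s=0, then (k=-2), then s=7, then v=1, then (k=1), then v=1, then returns -5
price_opt: t=1, then (((9 - y) - (4 + t)) == (0 + t)) is true, then y=2, then s=0, then (k=-2), then s=6, then v=1, then (k=1), then v=1, then returns -4
-5 against -4: the behavior changed.
verdict: not equivalent; witness: x=1, y=3


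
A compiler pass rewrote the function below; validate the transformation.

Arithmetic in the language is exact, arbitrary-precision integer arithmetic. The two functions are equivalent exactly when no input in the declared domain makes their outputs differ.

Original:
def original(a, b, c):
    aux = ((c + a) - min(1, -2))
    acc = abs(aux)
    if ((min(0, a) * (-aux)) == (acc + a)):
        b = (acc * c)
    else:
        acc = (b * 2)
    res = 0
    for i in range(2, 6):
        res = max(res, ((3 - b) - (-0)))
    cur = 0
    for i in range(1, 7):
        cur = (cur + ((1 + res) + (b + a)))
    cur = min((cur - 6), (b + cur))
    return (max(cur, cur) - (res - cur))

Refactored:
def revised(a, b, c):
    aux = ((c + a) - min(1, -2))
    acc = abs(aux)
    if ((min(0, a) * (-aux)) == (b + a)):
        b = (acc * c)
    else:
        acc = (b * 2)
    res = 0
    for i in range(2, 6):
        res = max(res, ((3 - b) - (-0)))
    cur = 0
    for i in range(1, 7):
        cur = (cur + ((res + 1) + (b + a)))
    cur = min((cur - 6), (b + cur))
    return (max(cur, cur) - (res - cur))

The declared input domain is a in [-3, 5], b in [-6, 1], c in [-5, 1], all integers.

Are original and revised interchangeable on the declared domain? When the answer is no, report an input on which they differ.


Not equivalent: a=-3, b=-3, c=-1 separates them (-6 vs -5).
original: aux = -2; acc = 2; ((min(0, a) * (-aux)) == (acc + a)) -> false; acc = -6; res = 0; [i=2]; res = 6; [i=3]; res = 6; [i=4]; res = 6; [i=5]; res = 6; cur = 0; [i=1]; cur = 1; [i=2]; cur = 2; [i=3]; cur = 3; [i=4]; cur = 4; [i=5]; cur = 5; [i=6]; cur = 6; cur = 0; return -6
revised: aux = -2; acc = 2; ((min(0, a) * (-aux)) == (b + a)) -> true; b = -2; res = 0; [i=2]; res = 5; [i=3]; res = 5; [i=4]; res = 5; [i=5]; res = 5; cur = 0; [i=1]; cur = 1; [i=2]; cur = 2; [i=3]; cur = 3; [i=4]; cur = 4; [i=5]; cur = 5; [i=6]; cur = 6; cur = 0; return -5
verdict: not equivalent; witness: a=-3, b=-3, c=-1


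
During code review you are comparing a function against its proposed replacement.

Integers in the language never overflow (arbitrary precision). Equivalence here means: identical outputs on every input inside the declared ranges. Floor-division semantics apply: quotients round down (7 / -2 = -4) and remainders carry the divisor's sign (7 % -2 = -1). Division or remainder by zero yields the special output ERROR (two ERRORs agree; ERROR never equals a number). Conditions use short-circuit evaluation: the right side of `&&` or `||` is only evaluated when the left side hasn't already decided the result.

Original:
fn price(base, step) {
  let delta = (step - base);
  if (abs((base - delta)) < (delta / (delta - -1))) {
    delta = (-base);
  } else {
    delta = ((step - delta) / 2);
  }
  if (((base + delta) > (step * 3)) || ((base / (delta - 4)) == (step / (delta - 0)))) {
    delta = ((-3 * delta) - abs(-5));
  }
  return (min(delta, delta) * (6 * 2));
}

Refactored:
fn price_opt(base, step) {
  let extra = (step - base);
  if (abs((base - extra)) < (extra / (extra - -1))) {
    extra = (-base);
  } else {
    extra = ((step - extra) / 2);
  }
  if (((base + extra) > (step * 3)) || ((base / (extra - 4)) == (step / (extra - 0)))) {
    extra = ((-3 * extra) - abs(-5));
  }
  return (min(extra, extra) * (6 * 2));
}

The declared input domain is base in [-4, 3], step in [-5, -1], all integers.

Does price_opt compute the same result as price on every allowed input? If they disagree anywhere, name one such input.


Although local variable names differ, 40/40 inputs agree.
verdict: equivalent


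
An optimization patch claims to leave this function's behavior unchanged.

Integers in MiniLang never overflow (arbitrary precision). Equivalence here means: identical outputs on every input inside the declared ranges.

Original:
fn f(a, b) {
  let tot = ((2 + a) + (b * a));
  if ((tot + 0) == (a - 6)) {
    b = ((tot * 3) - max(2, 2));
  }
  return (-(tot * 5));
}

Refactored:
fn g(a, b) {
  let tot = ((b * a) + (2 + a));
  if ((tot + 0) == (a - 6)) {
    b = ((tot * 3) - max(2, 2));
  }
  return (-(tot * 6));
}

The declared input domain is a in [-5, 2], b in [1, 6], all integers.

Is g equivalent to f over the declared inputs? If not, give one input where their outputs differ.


These are not equivalent — on a=-5, b=1 the outputs split (40 vs 48).
f: tot := -8 | ((tot + 0) == (a - 6)): false | result 40
g: tot := -8 | ((tot + 0) == (a - 6)): false | result 48
verdict: not equivalent; witness: a=-5, b=1


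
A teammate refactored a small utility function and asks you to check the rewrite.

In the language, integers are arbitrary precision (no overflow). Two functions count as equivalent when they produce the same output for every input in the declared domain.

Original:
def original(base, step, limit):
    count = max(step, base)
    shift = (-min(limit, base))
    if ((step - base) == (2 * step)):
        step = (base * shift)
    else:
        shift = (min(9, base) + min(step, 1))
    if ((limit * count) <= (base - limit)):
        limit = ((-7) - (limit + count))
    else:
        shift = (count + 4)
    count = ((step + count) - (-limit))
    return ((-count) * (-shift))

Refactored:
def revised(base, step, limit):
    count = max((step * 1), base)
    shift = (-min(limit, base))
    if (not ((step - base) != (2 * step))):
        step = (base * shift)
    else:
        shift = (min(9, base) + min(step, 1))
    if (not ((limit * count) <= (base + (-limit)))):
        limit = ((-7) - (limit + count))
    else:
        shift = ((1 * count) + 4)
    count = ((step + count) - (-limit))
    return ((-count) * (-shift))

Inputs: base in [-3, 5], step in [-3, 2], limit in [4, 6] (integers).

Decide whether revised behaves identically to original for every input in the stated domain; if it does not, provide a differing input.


These are not equivalent — on base=-3, step=-3, limit=4 the outputs split (84 vs -2).
original: count=-3, then shift=3, then ((step - base) == (2 * step)) is false, then shift=-6, then ((limit * count) <= (base - limit)) is true, then limit=-8, then count=-14, then returns 84
revised: count=-3, then shift=3, then (not ((step - base) != (2 * step))) is false, then shift=-6, then (not ((limit * count) <= (base + (-limit)))) is false, then shift=1, then count=-2, then returns -2
verdict: not equivalent; witness: base=-3, step=-3, limit=4


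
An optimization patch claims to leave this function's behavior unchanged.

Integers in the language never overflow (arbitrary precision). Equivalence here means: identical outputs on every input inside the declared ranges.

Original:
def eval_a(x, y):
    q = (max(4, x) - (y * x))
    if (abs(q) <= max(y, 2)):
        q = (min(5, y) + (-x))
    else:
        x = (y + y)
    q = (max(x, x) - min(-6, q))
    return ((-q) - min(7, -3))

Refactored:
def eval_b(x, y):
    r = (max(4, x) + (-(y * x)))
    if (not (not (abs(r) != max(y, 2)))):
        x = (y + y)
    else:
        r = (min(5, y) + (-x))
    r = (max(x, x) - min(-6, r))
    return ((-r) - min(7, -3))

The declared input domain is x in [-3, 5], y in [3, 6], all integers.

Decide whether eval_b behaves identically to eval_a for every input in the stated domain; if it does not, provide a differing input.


On input x=0, y=5, eval_a returns -3 while eval_b returns -13.
verdict: not equivalent; witness: x=0, y=5


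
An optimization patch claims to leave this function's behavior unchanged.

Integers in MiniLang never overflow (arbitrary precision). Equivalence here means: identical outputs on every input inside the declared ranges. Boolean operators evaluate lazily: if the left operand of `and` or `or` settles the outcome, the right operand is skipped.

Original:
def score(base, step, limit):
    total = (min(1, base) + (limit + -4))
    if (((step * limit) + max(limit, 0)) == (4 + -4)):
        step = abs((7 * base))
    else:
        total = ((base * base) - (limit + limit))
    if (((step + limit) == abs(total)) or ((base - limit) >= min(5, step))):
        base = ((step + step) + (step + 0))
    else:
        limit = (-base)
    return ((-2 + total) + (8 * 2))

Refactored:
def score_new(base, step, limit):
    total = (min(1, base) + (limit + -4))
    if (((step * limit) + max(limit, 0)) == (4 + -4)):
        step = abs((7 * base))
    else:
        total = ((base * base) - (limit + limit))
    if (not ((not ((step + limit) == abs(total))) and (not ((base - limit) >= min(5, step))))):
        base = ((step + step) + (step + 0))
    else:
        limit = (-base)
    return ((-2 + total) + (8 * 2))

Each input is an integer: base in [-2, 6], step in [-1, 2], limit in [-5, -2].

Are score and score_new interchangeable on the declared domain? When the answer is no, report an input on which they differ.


This is a faithful refactor — boolean connective usage differs, but the computed results match everywhere.
One worked example (base=-1, step=-1, limit=-2) — score: total=-7, then (((step * limit) + max(limit, 0)) == (4 + -4)) is false, then total=5, then (((step + limit) == abs(total)) or ((base - limit) >= min(5, step))) is true, then base=-3, then returns 19; score_new: total=-7, then (((step * limit) + max(limit, 0)) == (4 + -4)) is false, then total=5, then (not ((not ((step + limit) == abs(total))) and (not ((base - limit) >= min(5, step))))) is true, then base=-3, then returns 19; agreement on 19.
Across all 144 domain points the two functions coincide.
verdict: equivalent
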